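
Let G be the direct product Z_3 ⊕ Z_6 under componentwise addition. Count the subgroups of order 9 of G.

|G| = 18 and 9 | 18, so subgroups of order 9 are possible by Lagrange.
The subgroups of order 9 are: {(0,0), (0,2), (0,4), (1,0), (1,2), (1,4), (2,0), (2,2), (2,4)}.
So G has 1 subgroup of order 9.

1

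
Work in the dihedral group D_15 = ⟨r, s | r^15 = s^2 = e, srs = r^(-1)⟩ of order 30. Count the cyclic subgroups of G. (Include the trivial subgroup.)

A cyclic subgroup of order d is generated by each of its φ(d) elements of order d, so the cyclic subgroups of order d number (#elements of order d)/φ(d).
Cyclic subgroups by order — order 1: 1; order 2: 15; order 3: 1; order 5: 1; order 15: 1.
Total: 19.

19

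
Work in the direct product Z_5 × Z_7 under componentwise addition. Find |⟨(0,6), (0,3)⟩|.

|⟨(0,6)⟩| = 7 and |⟨(0,3)⟩| = 7, so |H| is a multiple of lcm(7, 7) = 7 and divides |G| = 35.
Closing under the operation: H = {(0,0), (0,1), (0,2), (0,3), (0,4), (0,5), (0,6)}, so |H| = 7.

7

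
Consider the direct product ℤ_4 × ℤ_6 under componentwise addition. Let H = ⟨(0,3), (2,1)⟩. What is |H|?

|⟨(0,3)⟩| = 2 and |⟨(2,1)⟩| = 6, so |H| is a multiple of lcm(2, 6) = 6 and divides |G| = 24.
Closing under the operation: H = {(0,0), (0,1), (0,2), (0,3), (0,4), (0,5), (2,0), (2,1), (2,2), (2,3), (2,4), (2,5)}, so |H| = 12.

12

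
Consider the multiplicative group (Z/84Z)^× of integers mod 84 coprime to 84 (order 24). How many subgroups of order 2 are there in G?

7

|G| = 24 and 2 | 24, so subgroups of order 2 are possible by Lagrange.
The subgroups of order 2 are: {1, 13}; {1, 29}; {1, 41}; {1, 43}; … (7 in all).
So G has 7 subgroups of order 2.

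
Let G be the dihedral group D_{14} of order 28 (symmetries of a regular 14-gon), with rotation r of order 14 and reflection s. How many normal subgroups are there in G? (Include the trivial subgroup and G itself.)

7

G has 28 subgroups. Checking conjugation-invariance by order — order 1: 1/1 normal; order 2: 1/15 normal; order 4: 0/7 normal; order 7: 1/1 normal; order 14: 3/3 normal; order 28: 1/1 normal.
Total normal subgroups: 7.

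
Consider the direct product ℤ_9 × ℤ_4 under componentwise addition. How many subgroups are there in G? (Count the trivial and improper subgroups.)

9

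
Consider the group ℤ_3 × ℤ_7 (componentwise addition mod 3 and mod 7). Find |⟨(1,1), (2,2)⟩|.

21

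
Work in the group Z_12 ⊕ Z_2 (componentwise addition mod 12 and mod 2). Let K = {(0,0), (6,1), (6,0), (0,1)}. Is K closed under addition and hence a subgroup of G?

Yes

|K| = 4 divides |G| = 24, consistent with Lagrange.
K contains the identity, every element's inverse is in K, and K is closed under +: it is a subgroup.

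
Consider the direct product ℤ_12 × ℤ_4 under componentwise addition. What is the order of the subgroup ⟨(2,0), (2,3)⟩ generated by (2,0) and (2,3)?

24

|⟨(2,0)⟩| = 6 and |⟨(2,3)⟩| = 12, so |H| is a multiple of lcm(6, 12) = 12 and divides |G| = 48.
Closing under the operation: H = {(0,0), (0,1), (0,2), (0,3), (2,0), (2,1), (2,2), (2,3), (4,0), (4,1), (4,2), (4,3), (6,0), (6,1), (6,2), (6,3), (8,0), (8,1), (8,2), (8,3), (10,0), (10,1), (10,2), (10,3)}, so |H| = 24.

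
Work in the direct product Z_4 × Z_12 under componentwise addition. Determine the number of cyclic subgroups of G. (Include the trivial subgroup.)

Group the elements of G by the cyclic subgroup they generate; each cyclic subgroup of order d accounts for φ(d) elements.
Cyclic subgroups by order — order 1: 1; order 2: 3; order 3: 1; order 4: 6; order 6: 3; order 12: 6.
Total: 20.

20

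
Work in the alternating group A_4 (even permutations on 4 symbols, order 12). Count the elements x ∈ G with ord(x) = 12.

0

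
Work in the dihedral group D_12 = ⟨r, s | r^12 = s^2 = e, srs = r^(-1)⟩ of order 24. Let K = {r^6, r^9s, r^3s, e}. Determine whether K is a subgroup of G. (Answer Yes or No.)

Yes

|K| = 4 divides |G| = 24, consistent with Lagrange.
K contains the identity, every element's inverse is in K, and K is closed under ·: it is a subgroup.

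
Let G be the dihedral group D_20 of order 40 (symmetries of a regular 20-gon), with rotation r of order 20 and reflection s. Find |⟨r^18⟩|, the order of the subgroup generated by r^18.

10

Computing powers of r^18: the smallest k with (r^18)^k = e is k = 10.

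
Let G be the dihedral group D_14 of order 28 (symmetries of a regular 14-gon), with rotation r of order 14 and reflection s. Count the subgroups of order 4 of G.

|G| = 28 and 4 | 28, so subgroups of order 4 are possible by Lagrange.
The subgroups of order 4 are: {e, r^7, r^3s, r^10s}; {e, r^7, r^4s, r^11s}; {e, r^7, r^5s, r^12s}; {e, r^7, r^6s, r^13s}; … (7 in all).
So G has 7 subgroups of order 4.

7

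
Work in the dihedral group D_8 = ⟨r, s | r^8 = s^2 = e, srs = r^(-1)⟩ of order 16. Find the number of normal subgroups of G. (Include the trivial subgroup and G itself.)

G has 19 subgroups. Checking conjugation-invariance by order — order 1: 1/1 normal; order 2: 1/9 normal; order 4: 1/5 normal; order 8: 3/3 normal; order 16: 1/1 normal.
Total normal subgroups: 7.

7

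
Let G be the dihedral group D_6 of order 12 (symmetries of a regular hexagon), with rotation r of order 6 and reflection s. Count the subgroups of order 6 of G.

3

|G| = 12 and 6 | 12, so subgroups of order 6 are possible by Lagrange.
The subgroups of order 6 are: {e, r, r^2, r^3, r^4, r^5}; {e, r^2, r^4, s, r^2s, r^4s}; {e, r^2, r^4, rs, r^3s, r^5s}.
So G has 3 subgroups of order 6.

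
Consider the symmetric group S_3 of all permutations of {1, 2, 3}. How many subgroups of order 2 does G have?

|G| = 6 and 2 | 6, so subgroups of order 2 are possible by Lagrange.
The subgroups of order 2 are: {e, (1 2)}; {e, (1 3)}; {e, (2 3)}.
So G has 3 subgroups of order 2.

3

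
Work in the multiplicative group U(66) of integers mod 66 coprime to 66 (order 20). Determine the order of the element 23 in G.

Compute successive powers of 23 mod 66: 23, 1; 23^2 ≡ 1 (mod 66).
So |⟨23⟩| = 2.

2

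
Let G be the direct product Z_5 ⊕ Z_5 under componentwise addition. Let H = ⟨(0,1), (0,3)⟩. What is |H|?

5

|⟨(0,1)⟩| = 5 and |⟨(0,3)⟩| = 5, so |H| is a multiple of lcm(5, 5) = 5 and divides |G| = 25.
Closing under the operation: H = {(0,0), (0,1), (0,2), (0,3), (0,4)}, so |H| = 5.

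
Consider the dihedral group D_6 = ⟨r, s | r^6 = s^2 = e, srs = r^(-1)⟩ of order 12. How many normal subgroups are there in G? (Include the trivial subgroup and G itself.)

G has 16 subgroups. Checking conjugation-invariance by order — order 1: 1/1 normal; order 2: 1/7 normal; order 3: 1/1 normal; order 4: 0/3 normal; order 6: 3/3 normal; order 12: 1/1 normal.
Total normal subgroups: 7.

7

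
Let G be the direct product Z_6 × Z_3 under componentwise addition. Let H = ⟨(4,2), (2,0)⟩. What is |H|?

9

|⟨(4,2)⟩| = 3 and |⟨(2,0)⟩| = 3, so |H| is a multiple of lcm(3, 3) = 3 and divides |G| = 18.
Closing under the operation: H = {(0,0), (0,1), (0,2), (2,0), (2,1), (2,2), (4,0), (4,1), (4,2)}, so |H| = 9.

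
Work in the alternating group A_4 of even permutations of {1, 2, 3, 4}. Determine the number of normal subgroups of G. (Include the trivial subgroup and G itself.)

3

G has 10 subgroups. Checking conjugation-invariance by order — order 1: 1/1 normal; order 2: 0/3 normal; order 3: 0/4 normal; order 4: 1/1 normal; order 12: 1/1 normal.
Total normal subgroups: 3.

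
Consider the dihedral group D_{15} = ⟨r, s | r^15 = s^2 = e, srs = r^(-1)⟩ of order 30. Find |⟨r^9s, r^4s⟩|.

6

|⟨r^9s⟩| = 2 and |⟨r^4s⟩| = 2, so |H| is a multiple of lcm(2, 2) = 2 and divides |G| = 30.
Closing under the operation: H = {e, r^5, r^10, r^4s, r^9s, r^14s}, so |H| = 6.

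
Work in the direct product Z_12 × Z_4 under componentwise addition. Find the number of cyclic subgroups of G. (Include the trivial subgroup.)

20

Each element a generates a cyclic subgroup ⟨a⟩; distinct elements may generate the same one (a cyclic group of order d has φ(d) generators).
Cyclic subgroups by order — order 1: 1; order 2: 3; order 3: 1; order 4: 6; order 6: 3; order 12: 6.
Total: 20.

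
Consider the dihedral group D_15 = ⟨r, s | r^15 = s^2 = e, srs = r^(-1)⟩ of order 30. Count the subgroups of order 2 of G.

|G| = 30 and 2 | 30, so subgroups of order 2 are possible by Lagrange.
The subgroups of order 2 are: {e, r^10s}; {e, r^11s}; {e, r^12s}; {e, r^13s}; … (15 in all).
So G has 15 subgroups of order 2.

15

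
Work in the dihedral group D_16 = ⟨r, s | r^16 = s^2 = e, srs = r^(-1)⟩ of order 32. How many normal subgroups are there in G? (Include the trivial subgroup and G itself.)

G has 36 subgroups. Checking conjugation-invariance by order — order 1: 1/1 normal; order 2: 1/17 normal; order 4: 1/9 normal; order 8: 1/5 normal; order 16: 3/3 normal; order 32: 1/1 normal.
Total normal subgroups: 8.

8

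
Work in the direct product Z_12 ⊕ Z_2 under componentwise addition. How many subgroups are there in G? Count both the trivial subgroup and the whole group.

|G| = 24, so by Lagrange every subgroup order divides 24. Divisors: 1, 2, 3, 4, 6, 8, 12, 24.
Subgroups by order — order 1: 1; order 2: 3; order 3: 1; order 4: 3; order 6: 3; order 8: 1; order 12: 3; order 24: 1.
Total: 1 + 3 + 1 + 3 + 3 + 1 + 3 + 1 = 16.

16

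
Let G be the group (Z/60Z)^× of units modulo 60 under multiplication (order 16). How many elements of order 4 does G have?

The elements of order 4 are: 7, 13, 17, 23, 37, 43, 47, 53.
That's 8.

8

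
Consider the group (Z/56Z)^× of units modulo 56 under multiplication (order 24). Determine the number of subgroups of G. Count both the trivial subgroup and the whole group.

32

|G| = 24, so by Lagrange every subgroup order divides 24. Divisors: 1, 2, 3, 4, 6, 8, 12, 24.
Subgroups by order — order 1: 1; order 2: 7; order 3: 1; order 4: 7; order 6: 7; order 8: 1; order 12: 7; order 24: 1.
Total: 1 + 7 + 1 + 7 + 7 + 1 + 7 + 1 = 32.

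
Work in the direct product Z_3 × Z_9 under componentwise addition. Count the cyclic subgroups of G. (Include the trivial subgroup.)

A cyclic subgroup of order d is generated by each of its φ(d) elements of order d, so the cyclic subgroups of order d number (#elements of order d)/φ(d).
Cyclic subgroups by order — order 1: 1; order 3: 4; order 9: 3.
Total: 8.

8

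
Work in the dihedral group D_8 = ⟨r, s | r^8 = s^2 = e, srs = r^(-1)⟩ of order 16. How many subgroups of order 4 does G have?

5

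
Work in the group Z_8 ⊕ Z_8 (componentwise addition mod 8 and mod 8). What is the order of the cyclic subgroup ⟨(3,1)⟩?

8

The order of (3,1) in Z_8 × Z_8 is lcm(ord(3) in Z_8, ord(1) in Z_8).
ord(3) = 8 and ord(1) = 8, so |⟨(3,1)⟩| = lcm(8, 8) = 8.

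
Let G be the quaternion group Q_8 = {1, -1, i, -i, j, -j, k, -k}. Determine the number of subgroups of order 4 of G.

|G| = 8 and 4 | 8, so subgroups of order 4 are possible by Lagrange.
The subgroups of order 4 are: {1, -1, i, -i}; {1, -1, j, -j}; {1, -1, k, -k}.
So G has 3 subgroups of order 4.

3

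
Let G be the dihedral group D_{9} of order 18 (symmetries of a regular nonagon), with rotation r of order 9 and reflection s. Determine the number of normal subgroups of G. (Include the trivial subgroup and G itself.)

G has 16 subgroups. Checking conjugation-invariance by order — order 1: 1/1 normal; order 2: 0/9 normal; order 3: 1/1 normal; order 6: 0/3 normal; order 9: 1/1 normal; order 18: 1/1 normal.
Total normal subgroups: 4.

4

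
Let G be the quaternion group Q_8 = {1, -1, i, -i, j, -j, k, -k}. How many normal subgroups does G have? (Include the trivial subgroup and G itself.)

6

G has 6 subgroups. Checking conjugation-invariance by order — order 1: 1/1 normal; order 2: 1/1 normal; order 4: 3/3 normal; order 8: 1/1 normal.
Total normal subgroups: 6.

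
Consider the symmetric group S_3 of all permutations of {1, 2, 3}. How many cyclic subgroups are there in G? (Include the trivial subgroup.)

5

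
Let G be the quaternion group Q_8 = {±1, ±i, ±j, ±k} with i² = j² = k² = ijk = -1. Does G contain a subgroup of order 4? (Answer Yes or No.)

Yes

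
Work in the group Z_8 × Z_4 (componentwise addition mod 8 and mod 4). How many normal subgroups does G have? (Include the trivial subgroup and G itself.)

22

G is abelian, so every subgroup is normal.
G has 22 subgroups in total, hence 22 normal subgroups.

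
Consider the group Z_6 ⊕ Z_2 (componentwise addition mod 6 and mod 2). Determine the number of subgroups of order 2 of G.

3

|G| = 12 and 2 | 12, so subgroups of order 2 are possible by Lagrange.
The subgroups of order 2 are: {(0,0), (0,1)}; {(0,0), (3,0)}; {(0,0), (3,1)}.
So G has 3 subgroups of order 2.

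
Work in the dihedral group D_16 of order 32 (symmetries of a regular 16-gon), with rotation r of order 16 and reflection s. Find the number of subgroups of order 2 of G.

|G| = 32 and 2 | 32, so subgroups of order 2 are possible by Lagrange.
The subgroups of order 2 are: {e, r^10s}; {e, r^11s}; {e, r^12s}; {e, r^13s}; … (17 in all).
So G has 17 subgroups of order 2.

17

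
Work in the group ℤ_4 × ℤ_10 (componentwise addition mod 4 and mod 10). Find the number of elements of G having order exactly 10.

An element (a,b) has order lcm(ord(a), ord(b)); count pairs with lcm equal to 10.
Enumerating gives 12 such elements.

12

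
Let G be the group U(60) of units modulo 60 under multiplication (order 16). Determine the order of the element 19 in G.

2

Compute successive powers of 19 mod 60: 19, 1; 19^2 ≡ 1 (mod 60).
So |⟨19⟩| = 2.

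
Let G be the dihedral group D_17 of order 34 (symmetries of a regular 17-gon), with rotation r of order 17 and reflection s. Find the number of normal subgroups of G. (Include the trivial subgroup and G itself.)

3

G has 20 subgroups. Checking conjugation-invariance by order — order 1: 1/1 normal; order 2: 0/17 normal; order 17: 1/1 normal; order 34: 1/1 normal.
Total normal subgroups: 3.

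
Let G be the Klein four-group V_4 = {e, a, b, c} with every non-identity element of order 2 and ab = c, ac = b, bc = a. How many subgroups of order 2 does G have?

3

|G| = 4 and 2 | 4, so subgroups of order 2 are possible by Lagrange.
The subgroups of order 2 are: {e, a}; {e, b}; {e, c}.
So G has 3 subgroups of order 2.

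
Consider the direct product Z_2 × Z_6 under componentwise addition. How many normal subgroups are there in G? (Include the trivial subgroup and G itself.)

10

G is abelian, so every subgroup is normal.
G has 10 subgroups in total, hence 10 normal subgroups.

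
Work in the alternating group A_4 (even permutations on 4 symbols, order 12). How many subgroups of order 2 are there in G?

3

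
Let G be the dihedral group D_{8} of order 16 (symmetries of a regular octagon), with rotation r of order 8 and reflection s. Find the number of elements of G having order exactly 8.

The elements of order 8 are: r, r^3, r^5, r^7.
That's 4.

4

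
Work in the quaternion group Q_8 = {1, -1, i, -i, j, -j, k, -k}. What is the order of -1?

2

Computing powers of -1: the smallest k with (-1)^k = e is k = 2.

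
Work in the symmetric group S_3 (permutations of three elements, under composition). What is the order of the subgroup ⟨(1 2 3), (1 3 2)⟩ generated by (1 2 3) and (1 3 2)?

|⟨(1 2 3)⟩| = 3 and |⟨(1 3 2)⟩| = 3, so |H| is a multiple of lcm(3, 3) = 3 and divides |G| = 6.
Closing under the operation: H = {e, (1 2 3), (1 3 2)}, so |H| = 3.

3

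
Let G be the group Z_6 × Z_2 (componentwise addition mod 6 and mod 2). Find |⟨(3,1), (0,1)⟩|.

4

|⟨(3,1)⟩| = 2 and |⟨(0,1)⟩| = 2, so |H| is a multiple of lcm(2, 2) = 2 and divides |G| = 12.
Closing under the operation: H = {(0,0), (0,1), (3,0), (3,1)}, so |H| = 4.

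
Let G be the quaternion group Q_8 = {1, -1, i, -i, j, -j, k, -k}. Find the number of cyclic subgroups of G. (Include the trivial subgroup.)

5

Each element a generates a cyclic subgroup ⟨a⟩; distinct elements may generate the same one (a cyclic group of order d has φ(d) generators).
Cyclic subgroups by order — order 1: 1; order 2: 1; order 4: 3.
Total: 5.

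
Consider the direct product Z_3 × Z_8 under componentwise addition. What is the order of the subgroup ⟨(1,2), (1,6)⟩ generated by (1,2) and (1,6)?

|⟨(1,2)⟩| = 12 and |⟨(1,6)⟩| = 12, so |H| is a multiple of lcm(12, 12) = 12 and divides |G| = 24.
Closing under the operation: H = {(0,0), (0,2), (0,4), (0,6), (1,0), (1,2), (1,4), (1,6), (2,0), (2,2), (2,4), (2,6)}, so |H| = 12.

12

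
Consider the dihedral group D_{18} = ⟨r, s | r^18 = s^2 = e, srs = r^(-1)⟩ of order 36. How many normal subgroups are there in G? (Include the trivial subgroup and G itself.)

G has 45 subgroups. Checking conjugation-invariance by order — order 1: 1/1 normal; order 2: 1/19 normal; order 3: 1/1 normal; order 4: 0/9 normal; order 6: 1/7 normal; order 9: 1/1 normal; order 12: 0/3 normal; order 18: 3/3 normal; order 36: 1/1 normal.
Total normal subgroups: 9.

9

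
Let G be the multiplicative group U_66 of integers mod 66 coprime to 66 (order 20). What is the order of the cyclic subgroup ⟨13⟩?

Compute successive powers of 13 mod 66: 13, 37, 19, 49, 43, 31, 7, 25, …; 13^10 ≡ 1 (mod 66).
So |⟨13⟩| = 10.

10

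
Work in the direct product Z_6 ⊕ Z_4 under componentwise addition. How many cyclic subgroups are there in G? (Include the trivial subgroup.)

12

A cyclic subgroup of order d is generated by each of its φ(d) elements of order d, so the cyclic subgroups of order d number (#elements of order d)/φ(d).
Cyclic subgroups by order — order 1: 1; order 2: 3; order 3: 1; order 4: 2; order 6: 3; order 12: 2.
Total: 12.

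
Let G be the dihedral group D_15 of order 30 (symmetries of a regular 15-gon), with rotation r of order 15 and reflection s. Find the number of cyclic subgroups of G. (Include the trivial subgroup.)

19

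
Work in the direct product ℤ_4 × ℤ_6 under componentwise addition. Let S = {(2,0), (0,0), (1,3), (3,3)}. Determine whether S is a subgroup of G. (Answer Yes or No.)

Yes

|S| = 4 divides |G| = 24, consistent with Lagrange.
S contains the identity, every element's inverse is in S, and S is closed under +: it is a subgroup.
In fact S = ⟨(3,3)⟩.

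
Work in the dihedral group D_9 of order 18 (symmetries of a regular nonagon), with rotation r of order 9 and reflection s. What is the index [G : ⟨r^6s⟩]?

|⟨r^6s⟩| = 2 and |G| = 18.
By Lagrange, [G : H] = |G|/|H| = 18/2 = 9.

9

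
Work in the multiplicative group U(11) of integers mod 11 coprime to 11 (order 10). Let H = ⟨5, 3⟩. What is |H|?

|⟨5⟩| = 5 and |⟨3⟩| = 5, so |H| is a multiple of lcm(5, 5) = 5 and divides |G| = 10.
Closing under the operation: H = {1, 3, 4, 5, 9}, so |H| = 5.

5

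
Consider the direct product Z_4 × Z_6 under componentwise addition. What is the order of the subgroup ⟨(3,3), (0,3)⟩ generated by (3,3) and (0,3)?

|⟨(3,3)⟩| = 4 and |⟨(0,3)⟩| = 2, so |H| is a multiple of lcm(4, 2) = 4 and divides |G| = 24.
Closing under the operation: H = {(0,0), (0,3), (1,0), (1,3), (2,0), (2,3), (3,0), (3,3)}, so |H| = 8.

8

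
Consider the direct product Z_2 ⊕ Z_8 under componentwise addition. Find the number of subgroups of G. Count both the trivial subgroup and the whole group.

11

|G| = 16, so by Lagrange every subgroup order divides 16. Divisors: 1, 2, 4, 8, 16.
Subgroups by order — order 1: 1; order 2: 3; order 4: 3; order 8: 3; order 16: 1.
Total: 1 + 3 + 3 + 3 + 1 = 11.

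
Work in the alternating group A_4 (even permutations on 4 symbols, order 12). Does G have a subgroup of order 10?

No

10 does not divide |G| = 12, so by Lagrange no subgroup of order 10 exists.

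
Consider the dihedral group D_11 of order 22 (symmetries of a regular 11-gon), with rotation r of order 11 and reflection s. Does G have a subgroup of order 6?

6 does not divide |G| = 22, so by Lagrange no subgroup of order 6 exists.

No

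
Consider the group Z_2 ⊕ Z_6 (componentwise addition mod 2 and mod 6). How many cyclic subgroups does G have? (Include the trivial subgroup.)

A cyclic subgroup of order d is generated by each of its φ(d) elements of order d, so the cyclic subgroups of order d number (#elements of order d)/φ(d).
Cyclic subgroups by order — order 1: 1; order 2: 3; order 3: 1; order 6: 3.
Total: 8.

8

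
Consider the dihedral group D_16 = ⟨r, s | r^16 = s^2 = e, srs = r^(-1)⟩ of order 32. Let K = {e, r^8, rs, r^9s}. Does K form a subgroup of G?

|K| = 4 divides |G| = 32, consistent with Lagrange.
K contains the identity, every element's inverse is in K, and K is closed under ·: it is a subgroup.

Yes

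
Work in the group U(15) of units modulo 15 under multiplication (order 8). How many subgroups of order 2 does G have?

|G| = 8 and 2 | 8, so subgroups of order 2 are possible by Lagrange.
The subgroups of order 2 are: {1, 11}; {1, 14}; {1, 4}.
So G has 3 subgroups of order 2.

3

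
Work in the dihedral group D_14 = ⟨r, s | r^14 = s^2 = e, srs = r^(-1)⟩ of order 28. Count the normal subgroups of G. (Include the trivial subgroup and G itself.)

G has 28 subgroups. Checking conjugation-invariance by order — order 1: 1/1 normal; order 2: 1/15 normal; order 4: 0/7 normal; order 7: 1/1 normal; order 14: 3/3 normal; order 28: 1/1 normal.
Total normal subgroups: 7.

7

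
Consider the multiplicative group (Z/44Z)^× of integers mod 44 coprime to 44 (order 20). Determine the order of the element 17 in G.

10

Compute successive powers of 17 mod 44: 17, 25, 29, 9, 21, 5, 41, 37, …; 17^10 ≡ 1 (mod 44).
So |⟨17⟩| = 10.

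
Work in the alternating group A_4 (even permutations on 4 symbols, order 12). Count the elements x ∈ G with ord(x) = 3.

8

The elements of order 3 are: (2 3 4), (2 4 3), (1 2 3), (1 2 4), (1 3 2), (1 3 4), (1 4 2), (1 4 3).
That's 8.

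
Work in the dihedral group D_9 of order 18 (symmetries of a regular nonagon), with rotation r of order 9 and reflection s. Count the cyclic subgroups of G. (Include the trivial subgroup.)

12

Each element a generates a cyclic subgroup ⟨a⟩; distinct elements may generate the same one (a cyclic group of order d has φ(d) generators).
Cyclic subgroups by order — order 1: 1; order 2: 9; order 3: 1; order 9: 1.
Total: 12.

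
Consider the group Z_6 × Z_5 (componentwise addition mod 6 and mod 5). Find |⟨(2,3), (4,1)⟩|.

|⟨(2,3)⟩| = 15 and |⟨(4,1)⟩| = 15, so |H| is a multiple of lcm(15, 15) = 15 and divides |G| = 30.
Closing under the operation: H = {(0,0), (0,1), (0,2), (0,3), (0,4), (2,0), (2,1), (2,2), (2,3), (2,4), (4,0), (4,1), (4,2), (4,3), (4,4)}, so |H| = 15.

15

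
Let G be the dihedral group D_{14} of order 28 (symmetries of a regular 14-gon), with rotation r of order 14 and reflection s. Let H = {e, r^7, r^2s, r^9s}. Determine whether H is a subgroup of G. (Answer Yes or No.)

Yes

|H| = 4 divides |G| = 28, consistent with Lagrange.
H contains the identity, every element's inverse is in H, and H is closed under ·: it is a subgroup.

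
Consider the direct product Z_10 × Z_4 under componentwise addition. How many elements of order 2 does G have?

3

An element (a,b) has order lcm(ord(a), ord(b)); count pairs with lcm equal to 2.
Enumerating gives 3 such elements.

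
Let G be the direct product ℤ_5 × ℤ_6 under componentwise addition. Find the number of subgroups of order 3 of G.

|G| = 30 and 3 | 30, so subgroups of order 3 are possible by Lagrange.
The subgroups of order 3 are: {(0,0), (0,2), (0,4)}.
So G has 1 subgroup of order 3.

1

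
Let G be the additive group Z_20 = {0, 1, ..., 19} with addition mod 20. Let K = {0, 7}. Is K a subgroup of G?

7 ∈ K but its inverse 13 ∉ K, so K is not a subgroup.

No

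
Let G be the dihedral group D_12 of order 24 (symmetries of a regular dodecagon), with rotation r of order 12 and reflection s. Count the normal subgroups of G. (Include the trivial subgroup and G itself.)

G has 34 subgroups. Checking conjugation-invariance by order — order 1: 1/1 normal; order 2: 1/13 normal; order 3: 1/1 normal; order 4: 1/7 normal; order 6: 1/5 normal; order 8: 0/3 normal; order 12: 3/3 normal; order 24: 1/1 normal.
Total normal subgroups: 9.

9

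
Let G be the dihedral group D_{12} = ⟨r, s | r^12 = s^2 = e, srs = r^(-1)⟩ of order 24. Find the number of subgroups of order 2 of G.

13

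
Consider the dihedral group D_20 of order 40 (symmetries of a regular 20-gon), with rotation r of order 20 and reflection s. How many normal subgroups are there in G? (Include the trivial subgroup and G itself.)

G has 48 subgroups. Checking conjugation-invariance by order — order 1: 1/1 normal; order 2: 1/21 normal; order 4: 1/11 normal; order 5: 1/1 normal; order 8: 0/5 normal; order 10: 1/5 normal; order 20: 3/3 normal; order 40: 1/1 normal.
Total normal subgroups: 9.

9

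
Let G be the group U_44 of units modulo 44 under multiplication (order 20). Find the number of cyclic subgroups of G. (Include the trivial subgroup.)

8

A cyclic subgroup of order d is generated by each of its φ(d) elements of order d, so the cyclic subgroups of order d number (#elements of order d)/φ(d).
Cyclic subgroups by order — order 1: 1; order 2: 3; order 5: 1; order 10: 3.
Total: 8.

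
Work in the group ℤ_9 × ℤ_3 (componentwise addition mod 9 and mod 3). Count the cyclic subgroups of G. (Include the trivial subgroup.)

Group the elements of G by the cyclic subgroup they generate; each cyclic subgroup of order d accounts for φ(d) elements.
Cyclic subgroups by order — order 1: 1; order 3: 4; order 9: 3.
Total: 8.

8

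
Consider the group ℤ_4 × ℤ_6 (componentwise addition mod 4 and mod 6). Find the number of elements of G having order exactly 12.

8

An element (a,b) has order lcm(ord(a), ord(b)); count pairs with lcm equal to 12.
Enumerating gives 8 such elements.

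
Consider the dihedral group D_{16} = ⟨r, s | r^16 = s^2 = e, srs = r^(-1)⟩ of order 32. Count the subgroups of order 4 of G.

9

|G| = 32 and 4 | 32, so subgroups of order 4 are possible by Lagrange.
The subgroups of order 4 are: {e, r^8, r^2s, r^10s}; {e, r^8, r^3s, r^11s}; {e, r^4, r^8, r^12}; {e, r^8, r^4s, r^12s}; … (9 in all).
So G has 9 subgroups of order 4.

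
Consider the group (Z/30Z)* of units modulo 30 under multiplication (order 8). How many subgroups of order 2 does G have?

3

|G| = 8 and 2 | 8, so subgroups of order 2 are possible by Lagrange.
The subgroups of order 2 are: {1, 11}; {1, 19}; {1, 29}.
So G has 3 subgroups of order 2.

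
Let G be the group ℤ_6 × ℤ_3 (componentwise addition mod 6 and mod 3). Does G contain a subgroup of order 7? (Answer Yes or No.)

7 does not divide |G| = 18, so by Lagrange no subgroup of order 7 exists.

No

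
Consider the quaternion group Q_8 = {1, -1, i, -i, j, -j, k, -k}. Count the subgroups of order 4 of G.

|G| = 8 and 4 | 8, so subgroups of order 4 are possible by Lagrange.
The subgroups of order 4 are: {1, -1, i, -i}; {1, -1, j, -j}; {1, -1, k, -k}.
So G has 3 subgroups of order 4.

3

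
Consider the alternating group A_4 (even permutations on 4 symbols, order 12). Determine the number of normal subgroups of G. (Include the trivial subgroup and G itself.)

3

G has 10 subgroups. Checking conjugation-invariance by order — order 1: 1/1 normal; order 2: 0/3 normal; order 3: 0/4 normal; order 4: 1/1 normal; order 12: 1/1 normal.
Total normal subgroups: 3.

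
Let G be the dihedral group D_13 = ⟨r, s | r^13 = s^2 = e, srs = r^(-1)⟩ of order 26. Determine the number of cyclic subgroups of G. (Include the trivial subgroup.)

15

Each element a generates a cyclic subgroup ⟨a⟩; distinct elements may generate the same one (a cyclic group of order d has φ(d) generators).
Cyclic subgroups by order — order 1: 1; order 2: 13; order 13: 1.
Total: 15.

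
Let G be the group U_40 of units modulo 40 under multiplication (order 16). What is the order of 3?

4

Compute successive powers of 3 mod 40: 3, 9, 27, 1; 3^4 ≡ 1 (mod 40).
So |⟨3⟩| = 4.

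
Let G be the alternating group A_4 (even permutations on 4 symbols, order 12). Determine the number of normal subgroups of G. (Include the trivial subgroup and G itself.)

G has 10 subgroups. Checking conjugation-invariance by order — order 1: 1/1 normal; order 2: 0/3 normal; order 3: 0/4 normal; order 4: 1/1 normal; order 12: 1/1 normal.
Total normal subgroups: 3.

3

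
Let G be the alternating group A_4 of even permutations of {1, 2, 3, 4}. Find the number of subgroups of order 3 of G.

4

|G| = 12 and 3 | 12, so subgroups of order 3 are possible by Lagrange.
The subgroups of order 3 are: {e, (1 2 3), (1 3 2)}; {e, (1 2 4), (1 4 2)}; {e, (1 3 4), (1 4 3)}; {e, (2 3 4), (2 4 3)}.
So G has 4 subgroups of order 3.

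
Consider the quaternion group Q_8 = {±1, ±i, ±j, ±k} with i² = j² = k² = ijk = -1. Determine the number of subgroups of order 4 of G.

|G| = 8 and 4 | 8, so subgroups of order 4 are possible by Lagrange.
The subgroups of order 4 are: {1, -1, i, -i}; {1, -1, j, -j}; {1, -1, k, -k}.
So G has 3 subgroups of order 4.

3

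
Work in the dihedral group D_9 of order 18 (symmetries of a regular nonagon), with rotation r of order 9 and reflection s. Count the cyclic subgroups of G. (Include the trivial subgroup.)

A cyclic subgroup of order d is generated by each of its φ(d) elements of order d, so the cyclic subgroups of order d number (#elements of order d)/φ(d).
Cyclic subgroups by order — order 1: 1; order 2: 9; order 3: 1; order 9: 1.
Total: 12.

12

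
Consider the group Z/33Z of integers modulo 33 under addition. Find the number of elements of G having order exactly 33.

In a cyclic group of order 33, the number of elements of order d (for d | 33) is φ(d).
φ(33) = 20.

20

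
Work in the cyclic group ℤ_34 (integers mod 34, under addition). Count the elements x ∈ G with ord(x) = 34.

16

In a cyclic group of order 34, the number of elements of order d (for d | 34) is φ(d).
φ(34) = 16.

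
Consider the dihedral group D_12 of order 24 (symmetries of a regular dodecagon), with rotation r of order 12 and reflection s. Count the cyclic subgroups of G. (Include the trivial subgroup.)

A cyclic subgroup of order d is generated by each of its φ(d) elements of order d, so the cyclic subgroups of order d number (#elements of order d)/φ(d).
Cyclic subgroups by order — order 1: 1; order 2: 13; order 3: 1; order 4: 1; order 6: 1; order 12: 1.
Total: 18.

18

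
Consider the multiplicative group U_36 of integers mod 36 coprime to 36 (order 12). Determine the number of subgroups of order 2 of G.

3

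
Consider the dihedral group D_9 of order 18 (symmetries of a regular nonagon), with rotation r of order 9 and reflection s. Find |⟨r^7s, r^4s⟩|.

|⟨r^7s⟩| = 2 and |⟨r^4s⟩| = 2, so |H| is a multiple of lcm(2, 2) = 2 and divides |G| = 18.
Closing under the operation: H = {e, r^3, r^6, rs, r^4s, r^7s}, so |H| = 6.

6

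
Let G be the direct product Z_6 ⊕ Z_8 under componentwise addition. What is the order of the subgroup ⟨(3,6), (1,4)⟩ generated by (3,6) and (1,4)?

|⟨(3,6)⟩| = 4 and |⟨(1,4)⟩| = 6, so |H| is a multiple of lcm(4, 6) = 12 and divides |G| = 48.
Closing under the operation: H = {(0,0), (0,2), (0,4), (0,6), (1,0), (1,2), (1,4), (1,6), (2,0), (2,2), (2,4), (2,6), (3,0), (3,2), (3,4), (3,6), (4,0), (4,2), (4,4), (4,6), (5,0), (5,2), (5,4), (5,6)}, so |H| = 24.

24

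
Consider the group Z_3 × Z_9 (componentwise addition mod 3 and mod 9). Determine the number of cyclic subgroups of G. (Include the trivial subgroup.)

8

Each element a generates a cyclic subgroup ⟨a⟩; distinct elements may generate the same one (a cyclic group of order d has φ(d) generators).
Cyclic subgroups by order — order 1: 1; order 3: 4; order 9: 3.
Total: 8.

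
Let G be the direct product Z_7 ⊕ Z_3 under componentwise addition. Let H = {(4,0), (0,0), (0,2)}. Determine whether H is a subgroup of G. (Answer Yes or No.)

(0,2) ∈ H but its inverse (0,1) ∉ H, so H is not a subgroup.

No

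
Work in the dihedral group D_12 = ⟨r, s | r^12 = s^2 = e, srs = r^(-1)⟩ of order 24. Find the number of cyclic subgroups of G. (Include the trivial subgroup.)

18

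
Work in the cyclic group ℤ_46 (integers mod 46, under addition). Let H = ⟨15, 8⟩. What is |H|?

46

|⟨15⟩| = 46 and |⟨8⟩| = 23, so |H| is a multiple of lcm(46, 23) = 46 and divides |G| = 46.
Closing {15, 8} under the group operation gives all of G, so |H| = 46.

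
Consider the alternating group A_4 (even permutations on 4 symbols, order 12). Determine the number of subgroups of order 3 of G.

|G| = 12 and 3 | 12, so subgroups of order 3 are possible by Lagrange.
The subgroups of order 3 are: {e, (1 2 3), (1 3 2)}; {e, (1 2 4), (1 4 2)}; {e, (1 3 4), (1 4 3)}; {e, (2 3 4), (2 4 3)}.
So G has 4 subgroups of order 3.

4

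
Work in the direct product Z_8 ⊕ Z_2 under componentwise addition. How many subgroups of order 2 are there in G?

|G| = 16 and 2 | 16, so subgroups of order 2 are possible by Lagrange.
The subgroups of order 2 are: {(0,0), (0,1)}; {(0,0), (4,0)}; {(0,0), (4,1)}.
So G has 3 subgroups of order 2.

3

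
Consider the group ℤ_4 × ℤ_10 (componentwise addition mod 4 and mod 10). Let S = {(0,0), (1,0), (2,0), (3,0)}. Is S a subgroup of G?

|S| = 4 divides |G| = 40, consistent with Lagrange.
S contains the identity, every element's inverse is in S, and S is closed under +: it is a subgroup.
In fact S = ⟨(1,0)⟩.

Yes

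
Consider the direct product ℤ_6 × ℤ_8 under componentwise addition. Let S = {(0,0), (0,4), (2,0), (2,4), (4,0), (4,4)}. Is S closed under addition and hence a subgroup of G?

|S| = 6 divides |G| = 48, consistent with Lagrange.
S contains the identity, every element's inverse is in S, and S is closed under +: it is a subgroup.
In fact S = ⟨(4,4)⟩.

Yes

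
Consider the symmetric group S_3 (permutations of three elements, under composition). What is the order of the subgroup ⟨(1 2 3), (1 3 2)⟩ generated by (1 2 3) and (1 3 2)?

3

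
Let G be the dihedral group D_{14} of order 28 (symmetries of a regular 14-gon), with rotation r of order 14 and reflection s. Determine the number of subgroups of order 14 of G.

3

|G| = 28 and 14 | 28, so subgroups of order 14 are possible by Lagrange.
The subgroups of order 14 are: {e, r, r^2, r^3, r^4, r^5, r^6, r^7, r^8, r^9, r^10, r^11, r^12, r^13}; {e, r^2, r^4, r^6, r^8, r^10, r^12, s, r^2s, r^4s, r^6s, r^8s, r^10s, r^12s}; {e, r^2, r^4, r^6, r^8, r^10, r^12, rs, r^3s, r^5s, r^7s, r^9s, r^11s, r^13s}.
So G has 3 subgroups of order 14.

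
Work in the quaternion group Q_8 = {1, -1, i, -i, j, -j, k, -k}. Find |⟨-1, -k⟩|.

|⟨-1⟩| = 2 and |⟨-k⟩| = 4, so |H| is a multiple of lcm(2, 4) = 4 and divides |G| = 8.
Closing under the operation: H = {1, -1, k, -k}, so |H| = 4.

4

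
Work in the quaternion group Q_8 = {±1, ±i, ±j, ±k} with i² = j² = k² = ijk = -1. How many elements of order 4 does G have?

6

The elements of order 4 are: i, -i, j, -j, k, -k.
That's 6.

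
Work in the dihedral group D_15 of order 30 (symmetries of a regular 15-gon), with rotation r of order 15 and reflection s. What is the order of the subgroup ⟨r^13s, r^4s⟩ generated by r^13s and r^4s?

10

|⟨r^13s⟩| = 2 and |⟨r^4s⟩| = 2, so |H| is a multiple of lcm(2, 2) = 2 and divides |G| = 30.
Closing under the operation: H = {e, r^3, r^6, r^9, r^12, rs, r^4s, r^7s, r^10s, r^13s}, so |H| = 10.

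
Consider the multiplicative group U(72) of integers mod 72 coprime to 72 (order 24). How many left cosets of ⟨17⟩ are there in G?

|⟨17⟩| = 2 and |G| = 24.
By Lagrange, [G : H] = |G|/|H| = 24/2 = 12.

12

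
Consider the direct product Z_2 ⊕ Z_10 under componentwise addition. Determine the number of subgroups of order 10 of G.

3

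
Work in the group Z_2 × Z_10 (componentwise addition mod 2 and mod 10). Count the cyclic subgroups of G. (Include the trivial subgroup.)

8

A cyclic subgroup of order d is generated by each of its φ(d) elements of order d, so the cyclic subgroups of order d number (#elements of order d)/φ(d).
Cyclic subgroups by order — order 1: 1; order 2: 3; order 5: 1; order 10: 3.
Total: 8.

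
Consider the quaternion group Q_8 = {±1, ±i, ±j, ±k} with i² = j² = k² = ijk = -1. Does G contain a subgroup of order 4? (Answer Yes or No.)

4 | 8. A subgroup of order 4 is {1, -1, i, -i}.

Yes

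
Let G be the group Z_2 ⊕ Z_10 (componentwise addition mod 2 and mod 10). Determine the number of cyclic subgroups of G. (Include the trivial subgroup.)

A cyclic subgroup of order d is generated by each of its φ(d) elements of order d, so the cyclic subgroups of order d number (#elements of order d)/φ(d).
Cyclic subgroups by order — order 1: 1; order 2: 3; order 5: 1; order 10: 3.
Total: 8.

8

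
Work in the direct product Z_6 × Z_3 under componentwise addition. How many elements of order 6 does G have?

An element (a,b) has order lcm(ord(a), ord(b)); count pairs with lcm equal to 6.
Enumerating gives 8 such elements.

8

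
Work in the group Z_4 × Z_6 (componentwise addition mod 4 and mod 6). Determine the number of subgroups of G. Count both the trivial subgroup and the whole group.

|G| = 24, so by Lagrange every subgroup order divides 24. Divisors: 1, 2, 3, 4, 6, 8, 12, 24.
Subgroups by order — order 1: 1; order 2: 3; order 3: 1; order 4: 3; order 6: 3; order 8: 1; order 12: 3; order 24: 1.
Total: 1 + 3 + 1 + 3 + 3 + 1 + 3 + 1 = 16.

16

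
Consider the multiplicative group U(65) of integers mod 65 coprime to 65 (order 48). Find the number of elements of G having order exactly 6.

The elements of order 6 are: 4, 9, 29, 36, 49, 56.
That's 6.

6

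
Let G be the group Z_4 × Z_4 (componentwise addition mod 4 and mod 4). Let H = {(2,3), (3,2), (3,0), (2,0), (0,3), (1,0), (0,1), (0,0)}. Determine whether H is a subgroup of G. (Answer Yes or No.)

(2,3) ∈ H but its inverse (2,1) ∉ H, so H is not a subgroup.

No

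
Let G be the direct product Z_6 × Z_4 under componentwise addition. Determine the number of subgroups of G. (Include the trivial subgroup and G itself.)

16

|G| = 24, so by Lagrange every subgroup order divides 24. Divisors: 1, 2, 3, 4, 6, 8, 12, 24.
Subgroups by order — order 1: 1; order 2: 3; order 3: 1; order 4: 3; order 6: 3; order 8: 1; order 12: 3; order 24: 1.
Total: 1 + 3 + 1 + 3 + 3 + 1 + 3 + 1 = 16.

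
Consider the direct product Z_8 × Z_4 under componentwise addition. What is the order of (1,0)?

8

The order of (1,0) in Z_8 × Z_4 is lcm(ord(1) in Z_8, ord(0) in Z_4).
ord(1) = 8 and ord(0) = 1, so |⟨(1,0)⟩| = lcm(8, 1) = 8.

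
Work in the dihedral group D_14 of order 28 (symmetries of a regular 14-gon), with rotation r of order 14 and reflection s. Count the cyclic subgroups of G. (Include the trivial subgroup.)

18

Group the elements of G by the cyclic subgroup they generate; each cyclic subgroup of order d accounts for φ(d) elements.
Cyclic subgroups by order — order 1: 1; order 2: 15; order 7: 1; order 14: 1.
Total: 18.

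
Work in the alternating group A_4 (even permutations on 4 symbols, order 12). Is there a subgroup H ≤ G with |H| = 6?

6 | 12, so Lagrange does not rule it out; but checking all subgroups of G, none has order 6.
(A_4 is the standard example that the converse of Lagrange fails.)

No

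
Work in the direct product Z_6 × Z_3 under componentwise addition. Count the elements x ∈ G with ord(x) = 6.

An element (a,b) has order lcm(ord(a), ord(b)); count pairs with lcm equal to 6.
Enumerating gives 8 such elements.

8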